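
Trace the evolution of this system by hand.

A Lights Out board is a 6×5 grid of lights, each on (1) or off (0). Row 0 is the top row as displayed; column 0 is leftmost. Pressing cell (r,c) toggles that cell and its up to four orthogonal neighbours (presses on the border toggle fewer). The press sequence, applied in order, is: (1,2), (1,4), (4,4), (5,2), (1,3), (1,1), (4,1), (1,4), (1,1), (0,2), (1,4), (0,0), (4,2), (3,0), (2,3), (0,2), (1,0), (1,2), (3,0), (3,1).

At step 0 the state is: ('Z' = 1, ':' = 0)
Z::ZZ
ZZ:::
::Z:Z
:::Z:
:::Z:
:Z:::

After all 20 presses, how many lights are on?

[0] Z::ZZ
ZZ:::
::Z:Z
:::Z:
:::Z:
:Z:::
[1] Z:ZZZ
Z:ZZ:
::::Z
:::Z:
:::Z:
:Z:::
[2] Z:ZZ:
Z:Z:Z
:::::
:::Z:
:::Z:
:Z:::
[3] Z:ZZ:
Z:Z:Z
:::::
:::ZZ
::::Z
:Z::Z
[4] Z:ZZ:
Z:Z:Z
:::::
:::ZZ
::Z:Z
::ZZZ
[5] Z:Z::
Z::Z:
:::Z:
:::ZZ
::Z:Z
::ZZZ
[6] ZZZ::
:ZZZ:
:Z:Z:
:::ZZ
::Z:Z
::ZZZ
[7] ZZZ::
:ZZZ:
:Z:Z:
:Z:ZZ
ZZ::Z
:ZZZZ
[8] ZZZ:Z
:ZZ:Z
:Z:ZZ
:Z:ZZ
ZZ::Z
:ZZZZ
[9] Z:Z:Z
Z:::Z
:::ZZ
:Z:ZZ
ZZ::Z
:ZZZZ
[10] ZZ:ZZ
Z:Z:Z
:::ZZ
:Z:ZZ
ZZ::Z
:ZZZZ
[11] ZZ:Z:
Z:ZZ:
:::Z:
:Z:ZZ
ZZ::Z
:ZZZZ
[12] :::Z:
::ZZ:
:::Z:
:Z:ZZ
ZZ::Z
:ZZZZ
[13] :::Z:
::ZZ:
:::Z:
:ZZZZ
Z:ZZZ
:Z:ZZ
[14] :::Z:
::ZZ:
Z::Z:
Z:ZZZ
::ZZZ
:Z:ZZ
[15] :::Z:
::Z::
Z:Z:Z
Z:Z:Z
::ZZZ
:Z:ZZ
[16] :ZZ::
:::::
Z:Z:Z
Z:Z:Z
::ZZZ
:Z:ZZ
[17] ZZZ::
ZZ:::
::Z:Z
Z:Z:Z
::ZZZ
:Z:ZZ
[18] ZZ:::
Z:ZZ:
::::Z
Z:Z:Z
::ZZZ
:Z:ZZ
[19] ZZ:::
Z:ZZ:
Z:::Z
:ZZ:Z
Z:ZZZ
:Z:ZZ
[20] ZZ:::
Z:ZZ:
ZZ::Z
Z:::Z
ZZZZZ
:Z:ZZ

18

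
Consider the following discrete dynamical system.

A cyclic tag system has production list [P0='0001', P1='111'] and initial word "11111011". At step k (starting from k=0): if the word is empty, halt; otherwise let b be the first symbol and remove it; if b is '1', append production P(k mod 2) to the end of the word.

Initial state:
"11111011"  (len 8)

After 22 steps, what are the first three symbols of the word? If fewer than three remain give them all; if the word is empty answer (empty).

000

k=0  "11111011"  (len 8)
k=1  "11110110001"  (len 11)
k=2  "1110110001111"  (len 13)
k=3  "1101100011110001"  (len 16)
k=4  "101100011110001111"  (len 18)
k=5  "011000111100011110001"  (len 21)
k=6  "11000111100011110001"  (len 20)
k=7  "10001111000111100010001"  (len 23)
k=8  "0001111000111100010001111"  (len 25)
k=9  "001111000111100010001111"  (len 24)
k=10  "01111000111100010001111"  (len 23)
k=11  "1111000111100010001111"  (len 22)
k=12  "111000111100010001111111"  (len 24)
k=13  "110001111000100011111110001"  (len 27)
k=14  "10001111000100011111110001111"  (len 29)
k=15  "00011110001000111111100011110001"  (len 32)
k=16  "0011110001000111111100011110001"  (len 31)
k=17  "011110001000111111100011110001"  (len 30)
k=18  "11110001000111111100011110001"  (len 29)
k=19  "11100010001111111000111100010001"  (len 32)
k=20  "1100010001111111000111100010001111"  (len 34)
k=21  "1000100011111110001111000100011110001"  (len 37)
k=22  "000100011111110001111000100011110001111"  (len 39)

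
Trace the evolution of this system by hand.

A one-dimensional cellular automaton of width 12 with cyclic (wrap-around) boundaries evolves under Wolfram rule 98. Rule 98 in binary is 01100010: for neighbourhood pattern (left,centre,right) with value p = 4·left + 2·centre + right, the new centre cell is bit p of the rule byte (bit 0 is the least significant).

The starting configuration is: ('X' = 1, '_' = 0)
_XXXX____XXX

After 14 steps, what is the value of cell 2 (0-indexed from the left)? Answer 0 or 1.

0

t=0: _XXXX____XXX
t=1: X___X___X__X
t=2: X__X___X__X_
t=3: __X___X__X_X
t=4: _X___X__X_X_
t=5: X___X__X_X__
t=6: ___X__X_X__X
t=7: __X__X_X__X_
t=8: _X__X_X__X__
t=9: X__X_X__X___
t=10: __X_X__X___X
t=11: _X_X__X___X_
t=12: X_X__X___X__
t=13: _X__X___X__X
t=14: X__X___X__X_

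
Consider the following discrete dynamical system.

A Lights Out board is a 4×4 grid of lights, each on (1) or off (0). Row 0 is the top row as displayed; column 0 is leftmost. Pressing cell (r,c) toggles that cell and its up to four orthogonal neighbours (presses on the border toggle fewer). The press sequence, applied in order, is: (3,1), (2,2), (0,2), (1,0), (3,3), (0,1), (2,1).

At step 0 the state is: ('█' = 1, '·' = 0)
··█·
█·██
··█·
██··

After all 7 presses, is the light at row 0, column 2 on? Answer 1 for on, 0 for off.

k=0  ··█·
█·██
··█·
██··
k=1  ··█·
█·██
·██·
··█·
k=2  ··█·
█··█
···█
····
k=3  ·█·█
█·██
···█
····
k=4  ██·█
·███
█··█
····
k=5  ██·█
·███
█···
··██
k=6  ··██
··██
█···
··██
k=7  ··██
·███
·██·
·███

1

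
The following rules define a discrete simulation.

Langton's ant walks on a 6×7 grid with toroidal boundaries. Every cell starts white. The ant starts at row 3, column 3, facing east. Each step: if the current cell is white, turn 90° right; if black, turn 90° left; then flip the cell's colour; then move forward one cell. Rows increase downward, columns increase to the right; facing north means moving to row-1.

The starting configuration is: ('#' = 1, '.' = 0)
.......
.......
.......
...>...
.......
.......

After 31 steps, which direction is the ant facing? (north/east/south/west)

north

step 0: .......
.......
.......
...>...
.......
.......
step 1: .......
.......
.......
...#...
...v...
.......
step 2: .......
.......
.......
...#...
..<#...
.......
step 3: .......
.......
.......
..^#...
..##...
.......
step 4: .......
.......
.......
..#>...
..##...
.......
step 5: .......
.......
...^...
..#....
..##...
.......
step 6: .......
.......
...#>..
..#....
..##...
.......
step 7: .......
.......
...##..
..#.v..
..##...
.......
step 8: .......
.......
...##..
..#<#..
..##...
.......
step 9: .......
.......
...^#..
..###..
..##...
.......
step 10: .......
.......
..<.#..
..###..
..##...
.......
step 11: .......
..^....
..#.#..
..###..
..##...
.......
step 12: .......
..#>...
..#.#..
..###..
..##...
.......
step 13: .......
..##...
..#v#..
..###..
..##...
.......
step 14: .......
..##...
..<##..
..###..
..##...
.......
step 15: .......
..##...
...##..
..v##..
..##...
.......
step 16: .......
..##...
...##..
...>#..
..##...
.......
step 17: .......
..##...
...^#..
....#..
..##...
.......
step 18: .......
..##...
..<.#..
....#..
..##...
.......
step 19: .......
..^#...
..#.#..
....#..
..##...
.......
step 20: .......
.<.#...
..#.#..
....#..
..##...
.......
step 21: .^.....
.#.#...
..#.#..
....#..
..##...
.......
step 22: .#>....
.#.#...
..#.#..
....#..
..##...
.......
step 23: .##....
.#v#...
..#.#..
....#..
..##...
.......
step 24: .##....
.<##...
..#.#..
....#..
..##...
.......
step 25: .##....
..##...
.v#.#..
....#..
..##...
.......
step 26: .##....
..##...
<##.#..
....#..
..##...
.......
step 27: .##....
^.##...
###.#..
....#..
..##...
.......
step 28: .##....
#>##...
###.#..
....#..
..##...
.......
step 29: .##....
####...
#v#.#..
....#..
..##...
.......
step 30: .##....
####...
#.>.#..
....#..
..##...
.......
step 31: .##....
##^#...
#...#..
....#..
..##...
.......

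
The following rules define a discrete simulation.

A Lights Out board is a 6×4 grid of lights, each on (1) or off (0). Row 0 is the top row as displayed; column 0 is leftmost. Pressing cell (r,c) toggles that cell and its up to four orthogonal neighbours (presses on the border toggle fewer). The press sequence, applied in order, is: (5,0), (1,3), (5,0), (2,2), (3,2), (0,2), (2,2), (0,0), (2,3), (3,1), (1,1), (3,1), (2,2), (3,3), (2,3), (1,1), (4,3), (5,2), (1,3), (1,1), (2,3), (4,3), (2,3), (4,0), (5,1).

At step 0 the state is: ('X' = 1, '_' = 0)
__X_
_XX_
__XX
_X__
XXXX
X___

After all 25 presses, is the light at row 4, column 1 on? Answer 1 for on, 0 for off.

1

0) __X_
_XX_
__XX
_X__
XXXX
X___
1) __X_
_XX_
__XX
_X__
_XXX
_X__
2) __XX
_X_X
__X_
_X__
_XXX
_X__
3) __XX
_X_X
__X_
_X__
XXXX
X___
4) __XX
_XXX
_X_X
_XX_
XXXX
X___
5) __XX
_XXX
_XXX
___X
XX_X
X___
6) _X__
_X_X
_XXX
___X
XX_X
X___
7) _X__
_XXX
____
__XX
XX_X
X___
8) X___
XXXX
____
__XX
XX_X
X___
9) X___
XXX_
__XX
__X_
XX_X
X___
10) X___
XXX_
_XXX
XX__
X__X
X___
11) XX__
____
__XX
XX__
X__X
X___
12) XX__
____
_XXX
__X_
XX_X
X___
13) XX__
__X_
____
____
XX_X
X___
14) XX__
__X_
___X
__XX
XX__
X___
15) XX__
__XX
__X_
__X_
XX__
X___
16) X___
XX_X
_XX_
__X_
XX__
X___
17) X___
XX_X
_XX_
__XX
XXXX
X__X
18) X___
XX_X
_XX_
__XX
XX_X
XXX_
19) X__X
XXX_
_XXX
__XX
XX_X
XXX_
20) XX_X
____
__XX
__XX
XX_X
XXX_
21) XX_X
___X
____
__X_
XX_X
XXX_
22) XX_X
___X
____
__XX
XXX_
XXXX
23) XX_X
____
__XX
__X_
XXX_
XXXX
24) XX_X
____
__XX
X_X_
__X_
_XXX
25) XX_X
____
__XX
X_X_
_XX_
X__X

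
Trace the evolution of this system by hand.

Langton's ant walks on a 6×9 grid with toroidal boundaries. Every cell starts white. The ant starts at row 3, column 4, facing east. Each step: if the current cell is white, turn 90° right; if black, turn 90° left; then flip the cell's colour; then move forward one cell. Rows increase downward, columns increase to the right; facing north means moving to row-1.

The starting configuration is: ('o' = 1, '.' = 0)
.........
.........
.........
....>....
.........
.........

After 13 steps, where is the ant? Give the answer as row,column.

2,4

step 0: .........
.........
.........
....>....
.........
.........
step 1: .........
.........
.........
....o....
....v....
.........
step 2: .........
.........
.........
....o....
...<o....
.........
step 3: .........
.........
.........
...^o....
...oo....
.........
step 4: .........
.........
.........
...o>....
...oo....
.........
step 5: .........
.........
....^....
...o.....
...oo....
.........
step 6: .........
.........
....o>...
...o.....
...oo....
.........
step 7: .........
.........
....oo...
...o.v...
...oo....
.........
step 8: .........
.........
....oo...
...o<o...
...oo....
.........
step 9: .........
.........
....^o...
...ooo...
...oo....
.........
step 10: .........
.........
...<.o...
...ooo...
...oo....
.........
step 11: .........
...^.....
...o.o...
...ooo...
...oo....
.........
step 12: .........
...o>....
...o.o...
...ooo...
...oo....
.........
step 13: .........
...oo....
...ovo...
...ooo...
...oo....
.........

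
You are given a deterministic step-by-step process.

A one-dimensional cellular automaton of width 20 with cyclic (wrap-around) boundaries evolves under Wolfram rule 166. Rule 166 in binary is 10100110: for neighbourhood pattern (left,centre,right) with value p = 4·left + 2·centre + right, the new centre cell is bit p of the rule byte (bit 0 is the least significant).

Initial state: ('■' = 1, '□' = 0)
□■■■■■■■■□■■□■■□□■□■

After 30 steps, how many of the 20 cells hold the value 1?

13

k=0  □■■■■■■■■□■■□■■□□■□■
k=1  ■□■■■■■■□■□□■□□□■■■■
k=2  □■□■■■■□■■□■■□□■□■■■
k=3  ■■■□■■□■□□■□□□■■■□■□
k=4  □■□■□□■■□■■□□■□■□■■■
k=5  ■■■■□■□□■□□□■■■■■□■□
k=6  □■■□■■□■■□□■□■■■□■■■
k=7  ■□□■□□■□□□■■■□■□■□■□
k=8  ■□■■□■■□□■□■□■■■■■■■
k=9  □■□□■□□□■■■■■□■■■■■■
k=10  ■■□■■□□■□■■■□■□■■■■□
k=11  □□■□□□■■■□■□■■■□■■□■
k=12  □■■□□■□■□■■■□■□■□□■■
k=13  ■□□□■■■■■□■□■■■■□■□□
k=14  ■□□■□■■■□■■■□■■□■■□■
k=15  □□■■■□■□■□■□■□□■□□■□
k=16  □■□■□■■■■■■■■□■■□■■□
k=17  ■■■■■□■■■■■■□■□□■□□□
k=18  □■■■□■□■■■■□■■□■■□□■
k=19  ■□■□■■■□■■□■□□■□□□■■
k=20  □■■■□■□■□□■■□■■□□■□■
k=21  ■□■□■■■■□■□□■□□□■■■■
k=22  □■■■□■■□■■□■■□□■□■■■
k=23  ■□■□■□□■□□■□□□■■■□■□
k=24  ■■■■■□■■□■■□□■□■□■■■
k=25  ■■■■□■□□■□□□■■■■■□■■
k=26  ■■■□■■□■■□□■□■■■□■□■
k=27  ■■□■□□■□□□■■■□■□■■■□
k=28  □□■■□■■□□■□■□■■■□■□■
k=29  □■□□■□□□■■■■■□■□■■■■
k=30  ■■□■■□□■□■■■□■■■□■■□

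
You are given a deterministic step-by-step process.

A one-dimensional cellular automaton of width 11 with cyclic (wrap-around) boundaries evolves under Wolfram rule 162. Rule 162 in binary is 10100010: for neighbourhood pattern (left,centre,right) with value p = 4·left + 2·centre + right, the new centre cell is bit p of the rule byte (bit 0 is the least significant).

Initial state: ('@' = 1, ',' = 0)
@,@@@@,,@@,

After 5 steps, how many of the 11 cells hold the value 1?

k=0  @,@@@@,,@@,
k=1  ,@,@@,,@,,@
k=2  @,@,,,@,,@,
k=3  ,@,,,@,,@,@
k=4  @,,,@,,@,@,
k=5  ,,,@,,@,@,@

4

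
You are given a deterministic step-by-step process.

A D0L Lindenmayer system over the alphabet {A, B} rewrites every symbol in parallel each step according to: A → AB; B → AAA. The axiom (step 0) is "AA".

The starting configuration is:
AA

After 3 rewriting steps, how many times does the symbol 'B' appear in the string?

8

[0] AA
[1] ABAB
[2] ABAAAABAAA
[3] ABAAAABABABABAAAABABAB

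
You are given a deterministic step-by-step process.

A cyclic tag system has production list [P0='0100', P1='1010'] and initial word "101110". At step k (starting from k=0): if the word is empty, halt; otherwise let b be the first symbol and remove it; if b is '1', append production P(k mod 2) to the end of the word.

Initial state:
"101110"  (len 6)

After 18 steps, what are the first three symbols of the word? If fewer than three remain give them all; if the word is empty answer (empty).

k=0  "101110"  (len 6)
k=1  "011100100"  (len 9)
k=2  "11100100"  (len 8)
k=3  "11001000100"  (len 11)
k=4  "10010001001010"  (len 14)
k=5  "00100010010100100"  (len 17)
k=6  "0100010010100100"  (len 16)
k=7  "100010010100100"  (len 15)
k=8  "000100101001001010"  (len 18)
k=9  "00100101001001010"  (len 17)
k=10  "0100101001001010"  (len 16)
k=11  "100101001001010"  (len 15)
k=12  "001010010010101010"  (len 18)
k=13  "01010010010101010"  (len 17)
k=14  "1010010010101010"  (len 16)
k=15  "0100100101010100100"  (len 19)
k=16  "100100101010100100"  (len 18)
k=17  "001001010101001000100"  (len 21)
k=18  "01001010101001000100"  (len 20)

010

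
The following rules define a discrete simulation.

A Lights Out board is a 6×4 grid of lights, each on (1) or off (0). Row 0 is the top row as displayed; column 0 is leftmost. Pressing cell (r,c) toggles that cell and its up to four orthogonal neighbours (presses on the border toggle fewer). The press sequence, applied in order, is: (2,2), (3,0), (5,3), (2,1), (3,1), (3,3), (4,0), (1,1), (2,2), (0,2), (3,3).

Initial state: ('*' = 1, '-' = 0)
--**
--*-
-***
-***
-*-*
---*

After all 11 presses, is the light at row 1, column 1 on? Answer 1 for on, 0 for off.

[0] --**
--*-
-***
-***
-*-*
---*
[1] --**
----
----
-*-*
-*-*
---*
[2] --**
----
*---
*--*
**-*
---*
[3] --**
----
*---
*--*
**--
--*-
[4] --**
-*--
-**-
**-*
**--
--*-
[5] --**
-*--
--*-
--**
*---
--*-
[6] --**
-*--
--**
----
*--*
--*-
[7] --**
-*--
--**
*---
-*-*
*-*-
[8] -***
*-*-
-***
*---
-*-*
*-*-
[9] -***
*---
----
*-*-
-*-*
*-*-
[10] ----
*-*-
----
*-*-
-*-*
*-*-
[11] ----
*-*-
---*
*--*
-*--
*-*-

0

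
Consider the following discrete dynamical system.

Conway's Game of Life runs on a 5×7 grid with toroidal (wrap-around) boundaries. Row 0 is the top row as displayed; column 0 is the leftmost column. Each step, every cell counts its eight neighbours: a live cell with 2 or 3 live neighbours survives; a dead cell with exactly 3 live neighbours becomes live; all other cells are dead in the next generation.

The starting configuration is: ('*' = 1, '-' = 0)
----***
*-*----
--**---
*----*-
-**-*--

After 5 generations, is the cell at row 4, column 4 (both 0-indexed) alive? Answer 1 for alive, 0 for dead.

1

t=0: ----***
*-*----
--**---
*----*-
-**-*--
t=1: *-*-***
-**-***
--**--*
----*--
**-**--
t=2: -------
-------
***---*
**--**-
***----
t=3: -*-----
**-----
--*--**
---*-*-
*-*---*
t=4: --*---*
***---*
***-***
******-
***---*
t=5: ---*-*-
-------
-------
-------
----*--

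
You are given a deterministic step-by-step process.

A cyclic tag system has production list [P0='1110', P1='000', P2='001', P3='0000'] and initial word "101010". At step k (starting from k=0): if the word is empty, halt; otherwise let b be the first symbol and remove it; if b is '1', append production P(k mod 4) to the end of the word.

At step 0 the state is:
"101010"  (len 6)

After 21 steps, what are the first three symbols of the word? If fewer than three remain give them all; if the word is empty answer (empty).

000

step 0: "101010"  (len 6)
step 1: "010101110"  (len 9)
step 2: "10101110"  (len 8)
step 3: "0101110001"  (len 10)
step 4: "101110001"  (len 9)
step 5: "011100011110"  (len 12)
step 6: "11100011110"  (len 11)
step 7: "1100011110001"  (len 13)
step 8: "1000111100010000"  (len 16)
step 9: "0001111000100001110"  (len 19)
step 10: "001111000100001110"  (len 18)
step 11: "01111000100001110"  (len 17)
step 12: "1111000100001110"  (len 16)
step 13: "1110001000011101110"  (len 19)
step 14: "110001000011101110000"  (len 21)
step 15: "10001000011101110000001"  (len 23)
step 16: "00010000111011100000010000"  (len 26)
step 17: "0010000111011100000010000"  (len 25)
step 18: "010000111011100000010000"  (len 24)
step 19: "10000111011100000010000"  (len 23)
step 20: "00001110111000000100000000"  (len 26)
step 21: "0001110111000000100000000"  (len 25)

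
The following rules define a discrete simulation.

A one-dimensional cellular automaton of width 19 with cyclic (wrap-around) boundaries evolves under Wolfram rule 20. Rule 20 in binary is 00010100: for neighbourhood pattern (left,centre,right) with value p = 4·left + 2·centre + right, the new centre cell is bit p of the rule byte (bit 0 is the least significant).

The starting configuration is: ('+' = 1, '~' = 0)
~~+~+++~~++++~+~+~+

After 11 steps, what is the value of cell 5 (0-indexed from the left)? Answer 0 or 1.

[0] ~~+~+++~~++++~+~+~+
[1] +~+~~~~+~~~~~~+~+~+
[2] ~~++~~~++~~~~~+~+~~
[3] ~~~~+~~~~+~~~~+~++~
[4] ~~~~++~~~++~~~+~~~+
[5] +~~~~~+~~~~+~~++~~+
[6] ~+~~~~++~~~++~~~+~~
[7] ~++~~~~~+~~~~+~~++~
[8] ~~~+~~~~++~~~++~~~+
[9] +~~++~~~~~+~~~~+~~+
[10] ~+~~~+~~~~++~~~++~~
[11] ~++~~++~~~~~+~~~~+~

1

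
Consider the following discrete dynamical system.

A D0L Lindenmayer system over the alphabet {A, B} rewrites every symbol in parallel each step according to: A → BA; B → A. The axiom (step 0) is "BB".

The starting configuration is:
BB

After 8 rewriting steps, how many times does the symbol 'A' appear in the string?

0) BB
1) AA
2) BABA
3) ABAABA
4) BAABABAABA
5) ABABAABAABABAABA
6) BAABAABABAABABAABAABABAABA
7) ABABAABABAABAABABAABAABABAABABAABAABABAABA
8) BAABAABABAABAABABAABABAABAABABAABABAABAABABAABAABABAABABAABAABABAABA

42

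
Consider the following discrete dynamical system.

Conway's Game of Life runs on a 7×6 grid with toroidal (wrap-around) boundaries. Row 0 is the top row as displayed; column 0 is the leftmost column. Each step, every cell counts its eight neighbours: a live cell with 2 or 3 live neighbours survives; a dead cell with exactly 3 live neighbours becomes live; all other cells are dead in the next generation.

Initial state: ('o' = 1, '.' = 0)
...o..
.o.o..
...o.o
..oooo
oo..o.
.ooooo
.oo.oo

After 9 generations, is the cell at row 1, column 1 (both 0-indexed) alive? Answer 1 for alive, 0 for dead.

1

step 0: ...o..
.o.o..
...o.o
..oooo
oo..o.
.ooooo
.oo.oo
step 1: oo.o..
...o..
o....o
.oo...
......
......
.o...o
step 2: oo..o.
.oo.oo
ooo...
oo....
......
......
.oo...
step 3: ....o.
....o.
...o..
o.o...
......
......
ooo...
step 4: .o.o.o
...oo.
...o..
......
......
.o....
.o....
step 5: o..o..
...o..
...oo.
......
......
......
.o....
step 6: ..o...
..oo..
...oo.
......
......
......
......
step 7: ..oo..
..o.o.
..ooo.
......
......
......
......
step 8: ..oo..
.o..o.
..o.o.
...o..
......
......
......
step 9: ..oo..
.o..o.
..o.o.
...o..
......
......
......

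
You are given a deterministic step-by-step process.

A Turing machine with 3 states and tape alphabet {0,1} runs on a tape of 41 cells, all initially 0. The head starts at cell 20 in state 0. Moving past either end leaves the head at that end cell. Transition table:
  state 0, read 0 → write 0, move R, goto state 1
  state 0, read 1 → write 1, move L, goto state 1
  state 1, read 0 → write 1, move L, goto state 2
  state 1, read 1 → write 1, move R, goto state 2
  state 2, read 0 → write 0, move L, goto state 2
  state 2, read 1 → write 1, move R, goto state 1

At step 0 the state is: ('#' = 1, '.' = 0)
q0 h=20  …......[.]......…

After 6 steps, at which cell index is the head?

0) q0 h=20  …......[.]......…
1) q1 h=21  …......[.]......…
2) q2 h=20  …......[.]#.....…
3) q2 h=19  …......[.].#....…
4) q2 h=18  …......[.]..#...…
5) q2 h=17  …......[.]...#..…
6) q2 h=16  …......[.]....#.…

16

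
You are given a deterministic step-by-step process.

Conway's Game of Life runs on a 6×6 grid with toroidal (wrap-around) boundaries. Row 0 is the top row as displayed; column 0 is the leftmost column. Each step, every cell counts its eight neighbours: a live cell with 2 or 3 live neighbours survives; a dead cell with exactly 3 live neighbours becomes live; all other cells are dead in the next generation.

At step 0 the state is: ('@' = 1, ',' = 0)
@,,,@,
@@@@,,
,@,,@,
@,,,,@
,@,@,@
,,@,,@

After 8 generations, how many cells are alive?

4

0) @,,,@,
@@@@,,
,@,,@,
@,,,,@
,@,@,@
,,@,,@
1) @,,,@,
@,@@@,
,,,@@,
,@@,,@
,@@,,@
,@@@,@
2) @,,,,,
,@@,,,
@,,,,,
,@,,,@
,,,,,@
,,,@,@
3) @@@,,,
@@,,,,
@,@,,,
,,,,,@
,,,,,@
@,,,@@
4) ,,@,,,
,,,,,@
@,,,,@
@,,,,@
,,,,,,
,,,,@,
5) ,,,,,,
@,,,,@
,,,,@,
@,,,,@
,,,,,@
,,,,,,
6) ,,,,,,
,,,,,@
,,,,@,
@,,,@@
@,,,,@
,,,,,,
7) ,,,,,,
,,,,,,
@,,,@,
@,,,@,
@,,,@,
,,,,,,
8) ,,,,,,
,,,,,,
,,,,,,
@@,@@,
,,,,,,
,,,,,,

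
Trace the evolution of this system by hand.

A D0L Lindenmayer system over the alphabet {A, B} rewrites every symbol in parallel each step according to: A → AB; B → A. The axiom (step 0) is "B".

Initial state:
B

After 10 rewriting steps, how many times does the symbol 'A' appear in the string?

t=0: B
t=1: A
t=2: AB
t=3: ABA
t=4: ABAAB
t=5: ABAABABA
t=6: ABAABABAABAAB
t=7: ABAABABAABAABABAABABA
t=8: ABAABABAABAABABAABABAABAABABAABAAB
t=9: ABAABABAABAABABAABABAABAABABAABAABABAABABAABAABABAABABA
t=10: ABAABABAABAABABAABABAABAABABAABAABABAABABAABAABABAABABAABAABABAABAABABAABABAABAABABAABAAB

55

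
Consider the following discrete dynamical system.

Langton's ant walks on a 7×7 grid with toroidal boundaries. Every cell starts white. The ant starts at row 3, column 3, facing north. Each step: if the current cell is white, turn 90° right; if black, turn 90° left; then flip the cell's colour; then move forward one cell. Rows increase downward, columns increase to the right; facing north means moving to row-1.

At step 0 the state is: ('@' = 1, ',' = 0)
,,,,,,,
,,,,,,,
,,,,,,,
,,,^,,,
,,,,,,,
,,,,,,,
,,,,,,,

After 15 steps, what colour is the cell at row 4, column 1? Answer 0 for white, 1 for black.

0) ,,,,,,,
,,,,,,,
,,,,,,,
,,,^,,,
,,,,,,,
,,,,,,,
,,,,,,,
1) ,,,,,,,
,,,,,,,
,,,,,,,
,,,@>,,
,,,,,,,
,,,,,,,
,,,,,,,
2) ,,,,,,,
,,,,,,,
,,,,,,,
,,,@@,,
,,,,v,,
,,,,,,,
,,,,,,,
3) ,,,,,,,
,,,,,,,
,,,,,,,
,,,@@,,
,,,<@,,
,,,,,,,
,,,,,,,
4) ,,,,,,,
,,,,,,,
,,,,,,,
,,,^@,,
,,,@@,,
,,,,,,,
,,,,,,,
5) ,,,,,,,
,,,,,,,
,,,,,,,
,,<,@,,
,,,@@,,
,,,,,,,
,,,,,,,
6) ,,,,,,,
,,,,,,,
,,^,,,,
,,@,@,,
,,,@@,,
,,,,,,,
,,,,,,,
7) ,,,,,,,
,,,,,,,
,,@>,,,
,,@,@,,
,,,@@,,
,,,,,,,
,,,,,,,
8) ,,,,,,,
,,,,,,,
,,@@,,,
,,@v@,,
,,,@@,,
,,,,,,,
,,,,,,,
9) ,,,,,,,
,,,,,,,
,,@@,,,
,,<@@,,
,,,@@,,
,,,,,,,
,,,,,,,
10) ,,,,,,,
,,,,,,,
,,@@,,,
,,,@@,,
,,v@@,,
,,,,,,,
,,,,,,,
11) ,,,,,,,
,,,,,,,
,,@@,,,
,,,@@,,
,<@@@,,
,,,,,,,
,,,,,,,
12) ,,,,,,,
,,,,,,,
,,@@,,,
,^,@@,,
,@@@@,,
,,,,,,,
,,,,,,,
13) ,,,,,,,
,,,,,,,
,,@@,,,
,@>@@,,
,@@@@,,
,,,,,,,
,,,,,,,
14) ,,,,,,,
,,,,,,,
,,@@,,,
,@@@@,,
,@v@@,,
,,,,,,,
,,,,,,,
15) ,,,,,,,
,,,,,,,
,,@@,,,
,@@@@,,
,@,>@,,
,,,,,,,
,,,,,,,

1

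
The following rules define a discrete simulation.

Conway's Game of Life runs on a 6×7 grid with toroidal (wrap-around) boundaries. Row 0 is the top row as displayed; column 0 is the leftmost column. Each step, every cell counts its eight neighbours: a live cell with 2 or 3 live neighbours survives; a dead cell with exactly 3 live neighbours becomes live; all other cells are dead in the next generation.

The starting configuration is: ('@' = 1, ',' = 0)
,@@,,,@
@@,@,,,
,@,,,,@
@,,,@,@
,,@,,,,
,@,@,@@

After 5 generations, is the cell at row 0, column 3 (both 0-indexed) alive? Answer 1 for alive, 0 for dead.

0) ,@@,,,@
@@,@,,,
,@,,,,@
@,,,@,@
,,@,,,,
,@,@,@@
1) ,,,@@@@
,,,,,,@
,@@,,@@
@@,,,@@
,@@@@,,
,@,@,@@
2) ,,@@,,,
,,@@,,,
,@@,,,,
,,,,,,,
,,,@,,,
,@,,,,@
3) ,@,@,,,
,,,,,,,
,@@@,,,
,,@,,,,
,,,,,,,
,,,@,,,
4) ,,@,,,,
,@,@,,,
,@@@,,,
,@@@,,,
,,,,,,,
,,@,,,,
5) ,@@@,,,
,@,@,,,
@,,,@,,
,@,@,,,
,@,@,,,
,,,,,,,

1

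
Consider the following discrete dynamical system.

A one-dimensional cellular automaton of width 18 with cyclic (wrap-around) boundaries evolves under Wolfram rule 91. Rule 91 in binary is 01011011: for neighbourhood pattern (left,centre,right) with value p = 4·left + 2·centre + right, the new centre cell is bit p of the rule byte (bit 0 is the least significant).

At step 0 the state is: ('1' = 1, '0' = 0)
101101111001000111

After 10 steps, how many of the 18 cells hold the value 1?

9

t=0: 101101111001000111
t=1: 101101001110111100
t=2: 001100111010100111
t=3: 111111101000011101
t=4: 000000100111110101
t=5: 111111011100010000
t=6: 100001010111101111
t=7: 111110000100101000
t=8: 100011111011000111
t=9: 111110001011111100
t=10: 100011110010000111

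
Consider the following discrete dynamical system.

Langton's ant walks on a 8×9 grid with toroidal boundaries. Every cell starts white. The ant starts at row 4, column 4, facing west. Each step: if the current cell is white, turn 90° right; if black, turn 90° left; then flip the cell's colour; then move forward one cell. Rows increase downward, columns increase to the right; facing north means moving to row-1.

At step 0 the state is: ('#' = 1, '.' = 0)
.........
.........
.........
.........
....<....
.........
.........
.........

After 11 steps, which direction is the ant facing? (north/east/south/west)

south

k=0  .........
.........
.........
.........
....<....
.........
.........
.........
k=1  .........
.........
.........
....^....
....#....
.........
.........
.........
k=2  .........
.........
.........
....#>...
....#....
.........
.........
.........
k=3  .........
.........
.........
....##...
....#v...
.........
.........
.........
k=4  .........
.........
.........
....##...
....<#...
.........
.........
.........
k=5  .........
.........
.........
....##...
.....#...
....v....
.........
.........
k=6  .........
.........
.........
....##...
.....#...
...<#....
.........
.........
k=7  .........
.........
.........
....##...
...^.#...
...##....
.........
.........
k=8  .........
.........
.........
....##...
...#>#...
...##....
.........
.........
k=9  .........
.........
.........
....##...
...###...
...#v....
.........
.........
k=10  .........
.........
.........
....##...
...###...
...#.>...
.........
.........
k=11  .........
.........
.........
....##...
...###...
...#.#...
.....v...
.........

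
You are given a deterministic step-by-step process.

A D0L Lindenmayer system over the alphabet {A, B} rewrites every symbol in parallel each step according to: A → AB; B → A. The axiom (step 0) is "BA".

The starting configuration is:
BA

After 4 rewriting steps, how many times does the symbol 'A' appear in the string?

0) BA
1) AAB
2) ABABA
3) ABAABAAB
4) ABAABABAABABA

8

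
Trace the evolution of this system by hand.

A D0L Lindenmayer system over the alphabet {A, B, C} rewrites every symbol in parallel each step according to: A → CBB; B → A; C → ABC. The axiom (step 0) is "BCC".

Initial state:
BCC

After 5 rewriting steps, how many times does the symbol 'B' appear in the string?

66

0) BCC
1) AABCABC
2) CBBCBBAABCCBBAABC
3) ABCAAABCAACBBCBBAABCABCAACBBCBBAABC
4) CBBAABCCBBCBBCBBAABCCBBCBBABCAAABCAACBBCBBAABCCBBAABCCBBCBBABCAAABCAACBBCBBAABC
5) ABCAACBBCBBAABCABCAAABCAAABCAACBBCBBAABCABCAAABCAACBBAABCC…BCABCAAABCAACBBAABCCBBCBBCBBAABCCBBCBBABCAAABCAACBBCBBAABC  (len 167)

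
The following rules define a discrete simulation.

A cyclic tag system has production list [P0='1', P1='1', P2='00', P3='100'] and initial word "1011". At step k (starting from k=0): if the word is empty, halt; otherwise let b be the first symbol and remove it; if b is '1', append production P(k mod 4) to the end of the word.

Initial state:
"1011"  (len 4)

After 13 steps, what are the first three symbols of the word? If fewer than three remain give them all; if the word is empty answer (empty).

0) "1011"  (len 4)
1) "0111"  (len 4)
2) "111"  (len 3)
3) "1100"  (len 4)
4) "100100"  (len 6)
5) "001001"  (len 6)
6) "01001"  (len 5)
7) "1001"  (len 4)
8) "001100"  (len 6)
9) "01100"  (len 5)
10) "1100"  (len 4)
11) "10000"  (len 5)
12) "0000100"  (len 7)
13) "000100"  (len 6)

000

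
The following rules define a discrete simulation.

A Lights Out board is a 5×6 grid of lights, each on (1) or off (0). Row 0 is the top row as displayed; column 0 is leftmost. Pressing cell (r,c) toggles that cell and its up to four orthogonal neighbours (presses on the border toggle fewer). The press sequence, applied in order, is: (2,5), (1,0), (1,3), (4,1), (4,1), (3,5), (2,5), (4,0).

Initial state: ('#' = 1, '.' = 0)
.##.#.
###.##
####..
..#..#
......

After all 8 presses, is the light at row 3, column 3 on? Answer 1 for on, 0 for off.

0

k=0  .##.#.
###.##
####..
..#..#
......
k=1  .##.#.
###.#.
######
..#...
......
k=2  ###.#.
..#.#.
.#####
..#...
......
k=3  #####.
...#..
.##.##
..#...
......
k=4  #####.
...#..
.##.##
.##...
###...
k=5  #####.
...#..
.##.##
..#...
......
k=6  #####.
...#..
.##.#.
..#.##
.....#
k=7  #####.
...#.#
.##..#
..#.#.
.....#
k=8  #####.
...#.#
.##..#
#.#.#.
##...#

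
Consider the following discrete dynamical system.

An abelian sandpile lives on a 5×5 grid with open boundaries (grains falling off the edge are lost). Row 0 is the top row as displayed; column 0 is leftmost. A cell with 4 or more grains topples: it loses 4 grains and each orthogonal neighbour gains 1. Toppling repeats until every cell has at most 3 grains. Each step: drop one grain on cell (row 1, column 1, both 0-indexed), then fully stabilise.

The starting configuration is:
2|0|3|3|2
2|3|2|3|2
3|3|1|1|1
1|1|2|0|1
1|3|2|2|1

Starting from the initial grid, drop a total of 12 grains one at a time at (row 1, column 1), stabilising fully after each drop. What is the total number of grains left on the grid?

49

t=0: 2|0|3|3|2
2|3|2|3|2
3|3|1|1|1
1|1|2|0|1
1|3|2|2|1
t=1: 3|1|3|3|2
0|2|3|3|2
1|1|2|1|1
2|2|2|0|1
1|3|2|2|1
t=2: 3|1|3|3|2
0|3|3|3|2
1|1|2|1|1
2|2|2|0|1
1|3|2|2|1
t=3: 3|3|1|1|3
1|1|2|1|3
1|2|3|2|1
2|2|2|0|1
1|3|2|2|1
t=4: 3|3|1|1|3
1|2|2|1|3
1|2|3|2|1
2|2|2|0|1
1|3|2|2|1
t=5: 3|3|1|1|3
1|3|2|1|3
1|2|3|2|1
2|2|2|0|1
1|3|2|2|1
t=6: 0|1|2|1|3
3|1|3|1|3
1|3|3|2|1
2|2|2|0|1
1|3|2|2|1
t=7: 0|1|2|1|3
3|2|3|1|3
1|3|3|2|1
2|2|2|0|1
1|3|2|2|1
t=8: 0|1|2|1|3
3|3|3|1|3
1|3|3|2|1
2|2|2|0|1
1|3|2|2|1
t=9: 1|2|3|1|3
0|3|1|2|3
3|1|1|3|1
2|3|3|0|1
1|3|2|2|1
t=10: 1|3|3|1|3
1|0|2|2|3
3|2|1|3|1
2|3|3|0|1
1|3|2|2|1
t=11: 1|3|3|1|3
1|1|2|2|3
3|2|1|3|1
2|3|3|0|1
1|3|2|2|1
t=12: 1|3|3|1|3
1|2|2|2|3
3|2|1|3|1
2|3|3|0|1
1|3|2|2|1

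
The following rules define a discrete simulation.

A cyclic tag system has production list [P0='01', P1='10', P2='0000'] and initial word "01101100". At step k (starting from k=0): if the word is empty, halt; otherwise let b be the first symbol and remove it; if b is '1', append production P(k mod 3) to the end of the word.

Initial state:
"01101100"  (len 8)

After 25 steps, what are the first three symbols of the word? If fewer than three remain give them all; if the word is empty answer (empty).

000

step 0: "01101100"  (len 8)
step 1: "1101100"  (len 7)
step 2: "10110010"  (len 8)
step 3: "01100100000"  (len 11)
step 4: "1100100000"  (len 10)
step 5: "10010000010"  (len 11)
step 6: "00100000100000"  (len 14)
step 7: "0100000100000"  (len 13)
step 8: "100000100000"  (len 12)
step 9: "000001000000000"  (len 15)
step 10: "00001000000000"  (len 14)
step 11: "0001000000000"  (len 13)
step 12: "001000000000"  (len 12)
step 13: "01000000000"  (len 11)
step 14: "1000000000"  (len 10)
step 15: "0000000000000"  (len 13)
step 16: "000000000000"  (len 12)
step 17: "00000000000"  (len 11)
step 18: "0000000000"  (len 10)
step 19: "000000000"  (len 9)
step 20: "00000000"  (len 8)
step 21: "0000000"  (len 7)
step 22: "000000"  (len 6)
step 23: "00000"  (len 5)
step 24: "0000"  (len 4)
step 25: "000"  (len 3)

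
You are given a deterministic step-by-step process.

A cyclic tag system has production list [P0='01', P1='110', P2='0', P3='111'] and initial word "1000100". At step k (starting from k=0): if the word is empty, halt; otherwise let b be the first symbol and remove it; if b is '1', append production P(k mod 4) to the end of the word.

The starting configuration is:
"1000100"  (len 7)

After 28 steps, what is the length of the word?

7

step 0: "1000100"  (len 7)
step 1: "00010001"  (len 8)
step 2: "0010001"  (len 7)
step 3: "010001"  (len 6)
step 4: "10001"  (len 5)
step 5: "000101"  (len 6)
step 6: "00101"  (len 5)
step 7: "0101"  (len 4)
step 8: "101"  (len 3)
step 9: "0101"  (len 4)
step 10: "101"  (len 3)
step 11: "010"  (len 3)
step 12: "10"  (len 2)
step 13: "001"  (len 3)
step 14: "01"  (len 2)
step 15: "1"  (len 1)
step 16: "111"  (len 3)
step 17: "1101"  (len 4)
step 18: "101110"  (len 6)
step 19: "011100"  (len 6)
step 20: "11100"  (len 5)
step 21: "110001"  (len 6)
step 22: "10001110"  (len 8)
step 23: "00011100"  (len 8)
step 24: "0011100"  (len 7)
step 25: "011100"  (len 6)
step 26: "11100"  (len 5)
step 27: "11000"  (len 5)
step 28: "1000111"  (len 7)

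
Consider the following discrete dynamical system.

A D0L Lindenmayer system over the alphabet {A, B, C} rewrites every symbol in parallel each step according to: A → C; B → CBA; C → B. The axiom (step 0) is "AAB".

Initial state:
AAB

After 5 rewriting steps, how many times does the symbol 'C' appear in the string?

k=0  AAB
k=1  CCCBA
k=2  BBBCBAC
k=3  CBACBACBABCBACB
k=4  BCBACBCBACBCBACCBABCBACBCBA
k=5  CBABCBACBCBABCBACBCBABCBACBBCBACCBABCBACBCBABCBAC

17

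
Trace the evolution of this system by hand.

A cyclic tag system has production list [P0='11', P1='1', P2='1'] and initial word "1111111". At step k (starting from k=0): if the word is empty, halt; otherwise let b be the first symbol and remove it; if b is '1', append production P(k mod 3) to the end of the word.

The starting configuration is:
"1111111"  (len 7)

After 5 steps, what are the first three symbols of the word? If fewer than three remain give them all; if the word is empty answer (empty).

step 0: "1111111"  (len 7)
step 1: "11111111"  (len 8)
step 2: "11111111"  (len 8)
step 3: "11111111"  (len 8)
step 4: "111111111"  (len 9)
step 5: "111111111"  (len 9)

111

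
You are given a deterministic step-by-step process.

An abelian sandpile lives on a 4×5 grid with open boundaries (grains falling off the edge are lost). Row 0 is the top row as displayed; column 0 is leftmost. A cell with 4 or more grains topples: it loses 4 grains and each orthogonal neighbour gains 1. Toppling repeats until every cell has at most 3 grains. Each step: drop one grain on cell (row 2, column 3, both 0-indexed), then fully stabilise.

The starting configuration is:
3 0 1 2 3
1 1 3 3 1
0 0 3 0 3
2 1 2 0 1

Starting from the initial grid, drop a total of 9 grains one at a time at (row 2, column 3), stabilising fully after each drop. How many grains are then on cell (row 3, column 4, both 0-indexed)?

0) 3 0 1 2 3
1 1 3 3 1
0 0 3 0 3
2 1 2 0 1
1) 3 0 1 2 3
1 1 3 3 1
0 0 3 1 3
2 1 2 0 1
2) 3 0 1 2 3
1 1 3 3 1
0 0 3 2 3
2 1 2 0 1
3) 3 0 1 2 3
1 1 3 3 1
0 0 3 3 3
2 1 2 0 1
4) 3 0 2 3 3
1 2 1 1 3
0 1 1 3 0
2 1 3 1 2
5) 3 0 2 3 3
1 2 1 2 3
0 1 2 0 1
2 1 3 2 2
6) 3 0 2 3 3
1 2 1 2 3
0 1 2 1 1
2 1 3 2 2
7) 3 0 2 3 3
1 2 1 2 3
0 1 2 2 1
2 1 3 2 2
8) 3 0 2 3 3
1 2 1 2 3
0 1 2 3 1
2 1 3 2 2
9) 3 0 2 3 3
1 2 1 3 3
0 1 3 0 2
2 1 3 3 2

2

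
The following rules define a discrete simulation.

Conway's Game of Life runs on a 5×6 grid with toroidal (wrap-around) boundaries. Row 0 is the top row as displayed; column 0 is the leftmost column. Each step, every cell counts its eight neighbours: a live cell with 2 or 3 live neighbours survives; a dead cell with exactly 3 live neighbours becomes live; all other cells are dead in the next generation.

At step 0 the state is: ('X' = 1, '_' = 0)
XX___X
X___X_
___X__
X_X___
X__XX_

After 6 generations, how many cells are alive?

t=0: XX___X
X___X_
___X__
X_X___
X__XX_
t=1: _X_X__
XX__X_
_X_X_X
_XX_XX
__XXX_
t=2: XX___X
_X_XXX
___X__
_X___X
X____X
t=3: _XX___
_X_X_X
___X_X
____XX
____X_
t=4: XXXXX_
_X_X__
__XX_X
___X_X
___XXX
t=5: XX____
_____X
X__X__
X____X
_X____
t=6: XX____
_X___X
X___X_
XX___X
_X___X

11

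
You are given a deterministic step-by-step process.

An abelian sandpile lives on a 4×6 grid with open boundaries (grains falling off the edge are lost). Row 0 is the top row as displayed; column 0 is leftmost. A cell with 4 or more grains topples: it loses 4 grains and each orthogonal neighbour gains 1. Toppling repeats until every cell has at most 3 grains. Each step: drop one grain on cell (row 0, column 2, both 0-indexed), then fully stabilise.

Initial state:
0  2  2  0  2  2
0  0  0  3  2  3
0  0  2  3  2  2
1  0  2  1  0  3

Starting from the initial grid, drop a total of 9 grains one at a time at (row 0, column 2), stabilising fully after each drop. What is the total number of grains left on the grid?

37

step 0: 0  2  2  0  2  2
0  0  0  3  2  3
0  0  2  3  2  2
1  0  2  1  0  3
step 1: 0  2  3  0  2  2
0  0  0  3  2  3
0  0  2  3  2  2
1  0  2  1  0  3
step 2: 0  3  0  1  2  2
0  0  1  3  2  3
0  0  2  3  2  2
1  0  2  1  0  3
step 3: 0  3  1  1  2  2
0  0  1  3  2  3
0  0  2  3  2  2
1  0  2  1  0  3
step 4: 0  3  2  1  2  2
0  0  1  3  2  3
0  0  2  3  2  2
1  0  2  1  0  3
step 5: 0  3  3  1  2  2
0  0  1  3  2  3
0  0  2  3  2  2
1  0  2  1  0  3
step 6: 1  0  1  2  2  2
0  1  2  3  2  3
0  0  2  3  2  2
1  0  2  1  0  3
step 7: 1  0  2  2  2  2
0  1  2  3  2  3
0  0  2  3  2  2
1  0  2  1  0  3
step 8: 1  0  3  2  2  2
0  1  2  3  2  3
0  0  2  3  2  2
1  0  2  1  0  3
step 9: 1  1  0  3  2  2
0  1  3  3  2  3
0  0  2  3  2  2
1  0  2  1  0  3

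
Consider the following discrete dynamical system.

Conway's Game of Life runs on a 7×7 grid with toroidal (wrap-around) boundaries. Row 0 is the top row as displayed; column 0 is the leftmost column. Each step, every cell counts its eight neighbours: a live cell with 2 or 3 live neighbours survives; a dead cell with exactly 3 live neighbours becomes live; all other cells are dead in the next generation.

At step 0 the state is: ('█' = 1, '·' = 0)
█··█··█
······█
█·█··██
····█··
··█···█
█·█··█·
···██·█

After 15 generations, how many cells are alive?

k=0  █··█··█
······█
█·█··██
····█··
··█···█
█·█··█·
···██·█
k=1  █··██·█
·█·····
█····██
██·█···
·█·█·██
███·██·
·████··
k=2  █···██·
·█··█··
··█···█
·█·····
···█·█·
·······
·······
k=3  ····██·
██·██·█
███····
··█····
·······
·······
·······
k=4  █··████
···██·█
······█
··█····
·······
·······
·······
k=5  █··█··█
···█···
···█·█·
·······
·······
·······
····███
k=6  █··█··█
··██··█
····█··
·······
·······
·····█·
█···███
k=7  ·███···
█·█████
···█···
·······
·······
····██·
█···█··
k=8  ·······
█····██
··██·██
·······
·······
····██·
·██·██·
k=9  ██··█··
█···██·
█···██·
·······
·······
···███·
···███·
k=10  ██·····
█··█···
····██·
·······
····█··
···█·█·
··█···█
k=11  ███···█
██··█·█
····█··
····██·
····█··
···███·
███···█
k=12  ···█···
··██··█
█··██·█
···███·
·······
███████
····█··
k=13  ··███··
█·█··██
█·····█
···█·██
██·····
███████
██····█
k=14  ··███··
█·█·██·
·█··█··
·█···█·
·······
···███·
·······
k=15  ·██·██·
··█··█·
█████·█
·······
·····█·
····█··
··█··█·

16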